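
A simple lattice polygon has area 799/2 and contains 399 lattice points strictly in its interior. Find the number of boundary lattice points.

Pick's theorem gives A = I + B/2 − 1, so B = 2(A − I + 1) = 2(799/2 − 399 + 1) = 3.

3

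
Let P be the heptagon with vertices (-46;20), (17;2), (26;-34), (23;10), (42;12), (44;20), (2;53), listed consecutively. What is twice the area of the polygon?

Using the shoelace formula, 2A = |((-46)·2 − 17·20) + (17·(-34) − 26·2) + (26·10 − 23·(-34)) + (23·12 − 42·10) + (42·20 − 44·12) + (44·53 − 2·20) + (2·20 − (-46)·53)| = 4918, so the area is 2459.

4918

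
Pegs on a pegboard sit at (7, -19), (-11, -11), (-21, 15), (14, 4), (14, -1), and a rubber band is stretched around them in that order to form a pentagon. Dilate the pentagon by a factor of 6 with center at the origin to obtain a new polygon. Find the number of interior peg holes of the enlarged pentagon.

23458

By the shoelace formula, twice the signed area is |[7·(-11) − (-11)·(-19)] + [(-11)·15 − (-21)·(-11)] + [(-21)·4 − 14·15] + [14·(-1) − 14·4] + [14·(-19) − 7·(-1)]| = 1305, so the area is 1305/2.
Along each edge there are gcd(|Δx|,|Δy|)+1 lattice points, so counting each shared vertex once the boundary has gcd(18,8) + gcd(10,26) + gcd(35,11) + gcd(0,5) + gcd(7,18) = 2+2+1+5+1 = 11.
Scaling by 6 multiplies the area by 6² = 36 (so the new area is 23490) and multiplies the boundary lattice-point count by 6, giving 66.
By Pick's theorem, the interior count of the dilated polygon is 23490 − 66/2 + 1 = 23458.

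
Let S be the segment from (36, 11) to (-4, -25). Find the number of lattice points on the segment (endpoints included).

The number of lattice points on a segment between lattice points is gcd(|Δx|,|Δy|) + 1 = gcd(40,36) + 1 = 4 + 1 = 5.

5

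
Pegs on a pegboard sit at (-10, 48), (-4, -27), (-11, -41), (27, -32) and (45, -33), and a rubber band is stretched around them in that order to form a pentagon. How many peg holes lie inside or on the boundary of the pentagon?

2091

Using the shoelace formula, 2A = |((-10)·(-27) − (-4)·48) + ((-4)·(-41) − (-11)·(-27)) + ((-11)·(-32) − 27·(-41)) + (27·(-33) − 45·(-32)) + (45·48 − (-10)·(-33))| = 4167, so the area is 2083.5.
The number of boundary lattice points is Σ gcd(|Δx|,|Δy|) = gcd(6,75) + gcd(7,14) + gcd(38,9) + gcd(18,1) + gcd(55,81) = 3+7+1+1+1 = 13.
Pick's theorem gives I = A − B/2 + 1 = 2083.5 − 13/2 + 1 = 2078, so the closed region contains I + B = 2078 + 13 = 2091 lattice points.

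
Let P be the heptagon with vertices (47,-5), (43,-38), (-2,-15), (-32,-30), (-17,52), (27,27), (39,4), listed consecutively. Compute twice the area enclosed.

8077

Using the shoelace formula, 2A = |(47·(-38) − 43·(-5)) + (43·(-15) − (-2)·(-38)) + ((-2)·(-30) − (-32)·(-15)) + ((-32)·52 − (-17)·(-30)) + ((-17)·27 − 27·52) + (27·4 − 39·27) + (39·(-5) − 47·4)| = 8077, so the area is 4038.5.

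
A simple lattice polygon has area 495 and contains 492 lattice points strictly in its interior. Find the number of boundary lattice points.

8

Pick's theorem gives A = I + B/2 − 1, so B = 2(A − I + 1) = 2(495 − 492 + 1) = 8.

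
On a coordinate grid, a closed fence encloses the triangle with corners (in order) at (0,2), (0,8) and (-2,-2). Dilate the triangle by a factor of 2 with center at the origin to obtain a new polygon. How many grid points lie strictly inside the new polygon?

15

Using the shoelace formula, 2A = |[0·8 − 0·2] + [0·(-2) − (-2)·8] + [(-2)·2 − 0·(-2)]| = 12, so the area is 6.
Summing gcd(|Δx|,|Δy|) over the edges gives the boundary count: gcd(0,6) + gcd(2,10) + gcd(2,4) = 6+2+2 = 10.
Scaling by 2 multiplies the area by 2² = 4 (so the new area is 24) and multiplies the boundary lattice-point count by 2, giving 20.
By Pick's theorem, the interior count of the dilated polygon is 24 − 20/2 + 1 = 15.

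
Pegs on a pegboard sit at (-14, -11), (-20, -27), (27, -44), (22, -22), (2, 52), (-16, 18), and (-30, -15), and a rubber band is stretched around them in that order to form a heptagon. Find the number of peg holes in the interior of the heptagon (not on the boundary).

2543

By the shoelace formula, twice the signed area is |[(-14)·(-27) − (-20)·(-11)] + [(-20)·(-44) − 27·(-27)] + [27·(-22) − 22·(-44)] + [22·52 − 2·(-22)] + [2·18 − (-16)·52] + [(-16)·(-15) − (-30)·18] + [(-30)·(-11) − (-14)·(-15)]| = 5097, so the area is 5097/2.
Along each edge there are gcd(|Δx|,|Δy|)+1 lattice points, so counting each shared vertex once the boundary has gcd(6,16) + gcd(47,17) + gcd(5,22) + gcd(20,74) + gcd(18,34) + gcd(14,33) + gcd(16,4) = 2+1+1+2+2+1+4 = 13.
By Pick's theorem A = I + B/2 − 1, so I = 5097/2 − 13/2 + 1 = 2543.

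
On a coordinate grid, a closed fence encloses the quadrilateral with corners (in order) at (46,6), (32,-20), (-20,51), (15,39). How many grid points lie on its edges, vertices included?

5

Along each edge there are gcd(|Δx|,|Δy|)+1 lattice points, so counting each shared vertex once the boundary has gcd(14,26) + gcd(52,71) + gcd(35,12) + gcd(31,33) = 2+1+1+1 = 5.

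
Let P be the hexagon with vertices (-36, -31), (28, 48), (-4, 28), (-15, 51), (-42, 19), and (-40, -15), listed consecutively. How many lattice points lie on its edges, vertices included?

13

The number of boundary lattice points is Σ gcd(|Δx|,|Δy|) = gcd(64,79) + gcd(32,20) + gcd(11,23) + gcd(27,32) + gcd(2,34) + gcd(4,16) = 1+4+1+1+2+4 = 13.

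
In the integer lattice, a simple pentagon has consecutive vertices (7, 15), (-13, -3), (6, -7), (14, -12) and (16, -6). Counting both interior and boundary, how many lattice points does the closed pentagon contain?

355

Using the shoelace formula, 2A = |[7·(-3) − (-13)·15] + [(-13)·(-7) − 6·(-3)] + [6·(-12) − 14·(-7)] + [14·(-6) − 16·(-12)] + [16·15 − 7·(-6)]| = 699, so the area is 349.5.
Summing gcd(|Δx|,|Δy|) over the edges gives the boundary count: gcd(20,18) + gcd(19,4) + gcd(8,5) + gcd(2,6) + gcd(9,21) = 2+1+1+2+3 = 9.
Pick's theorem gives I = A − B/2 + 1 = 349.5 − 9/2 + 1 = 346, so the closed region contains I + B = 346 + 9 = 355 lattice points.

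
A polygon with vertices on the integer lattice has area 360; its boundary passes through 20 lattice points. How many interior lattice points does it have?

351

Pick's theorem A = I + B/2 − 1 rearranges to I = A − B/2 + 1 = 360 − 20/2 + 1 = 351.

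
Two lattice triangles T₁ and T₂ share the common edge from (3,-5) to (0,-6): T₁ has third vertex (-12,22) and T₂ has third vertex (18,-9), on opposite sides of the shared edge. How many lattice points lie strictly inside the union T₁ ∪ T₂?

57

The union is the simple quadrilateral with vertices (3,-5), (-12,22), (0,-6), (18,-9) in order.
By the shoelace formula, twice the signed area is |[3·22 − (-12)·(-5)] + [(-12)·(-6) − 0·22] + [0·(-9) − 18·(-6)] + [18·(-5) − 3·(-9)]| = 123, so the area is 61.5.
Summing gcd(|Δx|,|Δy|) over the edges gives the boundary count: gcd(15,27) + gcd(12,28) + gcd(18,3) + gcd(15,4) = 3+4+3+1 = 11.
By Pick's theorem I = A − B/2 + 1 = 61.5 − 11/2 + 1 = 57.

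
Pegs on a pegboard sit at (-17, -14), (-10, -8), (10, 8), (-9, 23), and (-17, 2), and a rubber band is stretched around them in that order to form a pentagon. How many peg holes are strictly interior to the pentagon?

461

Using the shoelace formula, 2A = |((-17)·(-8) − (-10)·(-14)) + ((-10)·8 − 10·(-8)) + (10·23 − (-9)·8) + ((-9)·2 − (-17)·23) + ((-17)·(-14) − (-17)·2)| = 943, so the area is 943/2.
The number of boundary lattice points is Σ gcd(|Δx|,|Δy|) = gcd(7,6) + gcd(20,16) + gcd(19,15) + gcd(8,21) + gcd(0,16) = 1+4+1+1+16 = 23.
By Pick's theorem A = I + B/2 − 1, so I = 943/2 − 23/2 + 1 = 461.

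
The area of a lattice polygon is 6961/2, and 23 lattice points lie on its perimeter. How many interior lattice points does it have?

3470

Pick's theorem A = I + B/2 − 1 rearranges to I = A − B/2 + 1 = 6961/2 − 23/2 + 1 = 3470.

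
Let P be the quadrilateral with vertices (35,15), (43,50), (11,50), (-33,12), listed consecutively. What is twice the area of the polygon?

By the shoelace formula, twice the signed area is |(35·50 − 43·15) + (43·50 − 11·50) + (11·12 − (-33)·50) + ((-33)·15 − 35·12)| = 3572, so the area is 1786.

3572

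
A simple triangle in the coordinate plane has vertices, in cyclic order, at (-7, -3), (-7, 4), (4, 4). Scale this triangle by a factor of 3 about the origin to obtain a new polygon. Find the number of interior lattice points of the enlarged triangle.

By the shoelace formula, twice the signed area is |[(-7)·4 − (-7)·(-3)] + [(-7)·4 − 4·4] + [4·(-3) − (-7)·4]| = 77, so the area is 77/2.
The number of boundary lattice points is Σ gcd(|Δx|,|Δy|) = gcd(0,7) + gcd(11,0) + gcd(11,7) = 7+11+1 = 19.
Scaling by 3 multiplies the area by 3² = 9 (so the new area is 346.5) and multiplies the boundary lattice-point count by 3, giving 57.
By Pick's theorem, the interior count of the dilated polygon is 346.5 − 57/2 + 1 = 319.

319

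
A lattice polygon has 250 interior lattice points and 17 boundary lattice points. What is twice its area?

Pick's theorem states A = I + B/2 − 1, so A = 250 + 17/2 − 1 = 515/2.
Hence 2A = 515.

515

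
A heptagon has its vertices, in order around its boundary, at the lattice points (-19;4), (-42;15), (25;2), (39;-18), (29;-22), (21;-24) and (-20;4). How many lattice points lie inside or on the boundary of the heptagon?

By the shoelace formula, twice the signed area is |((-19)·15 − (-42)·4) + ((-42)·2 − 25·15) + (25·(-18) − 39·2) + (39·(-22) − 29·(-18)) + (29·(-24) − 21·(-22)) + (21·4 − (-20)·(-24)) + ((-20)·4 − (-19)·4)| = 2074, so the area is 1037.
Along each edge there are gcd(|Δx|,|Δy|)+1 lattice points, so counting each shared vertex once the boundary has gcd(23,11) + gcd(67,13) + gcd(14,20) + gcd(10,4) + gcd(8,2) + gcd(41,28) + gcd(1,0) = 1+1+2+2+2+1+1 = 10.
Pick's theorem gives I = A − B/2 + 1 = 1037 − 10/2 + 1 = 1033, so the closed region contains I + B = 1033 + 10 = 1043 lattice points.

1043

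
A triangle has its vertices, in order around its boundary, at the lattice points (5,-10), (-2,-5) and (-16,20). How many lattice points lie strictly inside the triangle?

The shoelace formula gives twice the area as |[5·(-5) − (-2)·(-10)] + [(-2)·20 − (-16)·(-5)] + [(-16)·(-10) − 5·20]| = 105, so the area is 105/2.
The number of boundary lattice points is Σ gcd(|Δx|,|Δy|) = gcd(7,5) + gcd(14,25) + gcd(21,30) = 1+1+3 = 5.
By Pick's theorem A = I + B/2 − 1, so I = 105/2 − 5/2 + 1 = 51.

51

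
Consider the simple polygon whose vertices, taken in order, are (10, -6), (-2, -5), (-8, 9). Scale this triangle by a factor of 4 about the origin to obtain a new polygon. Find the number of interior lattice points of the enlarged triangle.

1285

Using the shoelace formula, 2A = |[10·(-5) − (-2)·(-6)] + [(-2)·9 − (-8)·(-5)] + [(-8)·(-6) − 10·9]| = 162, so the area is 81.
The number of boundary lattice points is Σ gcd(|Δx|,|Δy|) = gcd(12,1) + gcd(6,14) + gcd(18,15) = 1+2+3 = 6.
Scaling by 4 multiplies the area by 4² = 16 (so the new area is 1296) and multiplies the boundary lattice-point count by 4, giving 24.
By Pick's theorem, the interior count of the dilated polygon is 1296 − 24/2 + 1 = 1285.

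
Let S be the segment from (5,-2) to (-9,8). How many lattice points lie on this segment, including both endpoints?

The number of lattice points on a segment between lattice points is gcd(|Δx|,|Δy|) + 1 = gcd(14,10) + 1 = 2 + 1 = 3.

3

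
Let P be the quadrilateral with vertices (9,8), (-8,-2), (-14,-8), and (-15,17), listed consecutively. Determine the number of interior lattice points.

270

By the shoelace formula, twice the signed area is |(9·(-2) − (-8)·8) + ((-8)·(-8) − (-14)·(-2)) + ((-14)·17 − (-15)·(-8)) + ((-15)·8 − 9·17)| = 549, so the area is 274.5.
Summing gcd(|Δx|,|Δy|) over the edges gives the boundary count: gcd(17,10) + gcd(6,6) + gcd(1,25) + gcd(24,9) = 1+6+1+3 = 11.
By Pick's theorem A = I + B/2 − 1, so I = 274.5 − 11/2 + 1 = 270.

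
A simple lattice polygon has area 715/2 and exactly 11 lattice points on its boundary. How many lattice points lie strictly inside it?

Pick's theorem A = I + B/2 − 1 rearranges to I = A − B/2 + 1 = 715/2 − 11/2 + 1 = 353.

353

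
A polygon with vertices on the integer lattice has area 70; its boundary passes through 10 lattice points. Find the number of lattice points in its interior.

From Pick's theorem, I = A − B/2 + 1 = 70 − 10/2 + 1 = 66.

66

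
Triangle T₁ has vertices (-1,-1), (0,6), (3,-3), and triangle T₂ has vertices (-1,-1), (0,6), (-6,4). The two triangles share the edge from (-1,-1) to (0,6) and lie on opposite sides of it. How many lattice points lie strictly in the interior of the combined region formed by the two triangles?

The union is the simple quadrilateral with vertices (-1,-1), (3,-3), (0,6), (-6,4) in order.
Using the shoelace formula, 2A = |((-1)·(-3) − 3·(-1)) + (3·6 − 0·(-3)) + (0·4 − (-6)·6) + ((-6)·(-1) − (-1)·4)| = 70, so the area is 35.
Summing gcd(|Δx|,|Δy|) over the edges gives the boundary count: gcd(4,2) + gcd(3,9) + gcd(6,2) + gcd(5,5) = 2+3+2+5 = 12.
By Pick's theorem I = A − B/2 + 1 = 35 − 12/2 + 1 = 30.

30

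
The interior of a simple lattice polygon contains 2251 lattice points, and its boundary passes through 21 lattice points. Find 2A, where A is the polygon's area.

4521

By Pick's theorem, A = I + B/2 − 1 = 2251 + 21/2 − 1 = 4521/2.
Hence 2A = 4521.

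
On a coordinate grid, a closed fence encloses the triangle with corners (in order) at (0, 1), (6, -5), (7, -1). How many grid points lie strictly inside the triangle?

Using the shoelace formula, 2A = |(0·(-5) − 6·1) + (6·(-1) − 7·(-5)) + (7·1 − 0·(-1))| = 30, so the area is 15.
Along each edge there are gcd(|Δx|,|Δy|)+1 lattice points, so counting each shared vertex once the boundary has gcd(6,6) + gcd(1,4) + gcd(7,2) = 6+1+1 = 8.
By Pick's theorem A = I + B/2 − 1, so I = 15 − 8/2 + 1 = 12.

12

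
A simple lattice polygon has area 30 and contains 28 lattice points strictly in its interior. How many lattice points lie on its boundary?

6

Pick's theorem gives A = I + B/2 − 1, so B = 2(A − I + 1) = 2(30 − 28 + 1) = 6.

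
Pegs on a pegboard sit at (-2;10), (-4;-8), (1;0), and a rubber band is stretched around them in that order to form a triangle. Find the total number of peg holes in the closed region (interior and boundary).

The shoelace formula gives twice the area as |((-2)·(-8) − (-4)·10) + ((-4)·0 − 1·(-8)) + (1·10 − (-2)·0)| = 74, so the area is 37.
Along each edge there are gcd(|Δx|,|Δy|)+1 lattice points, so counting each shared vertex once the boundary has gcd(2,18) + gcd(5,8) + gcd(3,10) = 2+1+1 = 4.
Pick's theorem gives I = A − B/2 + 1 = 37 − 4/2 + 1 = 36, so the closed region contains I + B = 36 + 4 = 40 lattice points.

40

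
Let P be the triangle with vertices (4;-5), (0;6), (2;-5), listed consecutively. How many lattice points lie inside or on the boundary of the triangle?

Using the shoelace formula, 2A = |[4·6 − 0·(-5)] + [0·(-5) − 2·6] + [2·(-5) − 4·(-5)]| = 22, so the area is 11.
Along each edge there are gcd(|Δx|,|Δy|)+1 lattice points, so counting each shared vertex once the boundary has gcd(4,11) + gcd(2,11) + gcd(2,0) = 1+1+2 = 4.
Pick's theorem gives I = A − B/2 + 1 = 11 − 4/2 + 1 = 10, so the closed region contains I + B = 10 + 4 = 14 lattice points.

14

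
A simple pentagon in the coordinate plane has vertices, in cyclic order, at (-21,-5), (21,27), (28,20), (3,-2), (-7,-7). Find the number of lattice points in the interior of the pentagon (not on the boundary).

Using the shoelace formula, 2A = |[(-21)·27 − 21·(-5)] + [21·20 − 28·27] + [28·(-2) − 3·20] + [3·(-7) − (-7)·(-2)] + [(-7)·(-5) − (-21)·(-7)]| = 1061, so the area is 1061/2.
The number of boundary lattice points is Σ gcd(|Δx|,|Δy|) = gcd(42,32) + gcd(7,7) + gcd(25,22) + gcd(10,5) + gcd(14,2) = 2+7+1+5+2 = 17.
By Pick's theorem A = I + B/2 − 1, so I = 1061/2 − 17/2 + 1 = 523.

523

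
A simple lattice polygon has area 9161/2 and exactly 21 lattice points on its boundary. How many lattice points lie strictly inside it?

4571

Pick's theorem A = I + B/2 − 1 rearranges to I = A − B/2 + 1 = 9161/2 − 21/2 + 1 = 4571.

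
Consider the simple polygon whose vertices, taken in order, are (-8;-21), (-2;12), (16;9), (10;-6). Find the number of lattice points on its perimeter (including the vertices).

The number of boundary lattice points is Σ gcd(|Δx|,|Δy|) = gcd(6,33) + gcd(18,3) + gcd(6,15) + gcd(18,15) = 3+3+3+3 = 12.

12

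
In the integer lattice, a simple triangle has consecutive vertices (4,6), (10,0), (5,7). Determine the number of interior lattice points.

3

Using the shoelace formula, 2A = |(4·0 − 10·6) + (10·7 − 5·0) + (5·6 − 4·7)| = 12, so the area is 6.
Summing gcd(|Δx|,|Δy|) over the edges gives the boundary count: gcd(6,6) + gcd(5,7) + gcd(1,1) = 6+1+1 = 8.
Pick's theorem gives I = A − B/2 + 1 = 6 − 8/2 + 1 = 3.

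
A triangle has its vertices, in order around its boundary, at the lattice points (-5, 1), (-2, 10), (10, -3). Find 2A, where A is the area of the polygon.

147

The shoelace formula gives twice the area as |[(-5)·10 − (-2)·1] + [(-2)·(-3) − 10·10] + [10·1 − (-5)·(-3)]| = 147, so the area is 147/2.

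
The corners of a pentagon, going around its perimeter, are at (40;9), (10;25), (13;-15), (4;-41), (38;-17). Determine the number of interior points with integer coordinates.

By the shoelace formula, twice the signed area is |(40·25 − 10·9) + (10·(-15) − 13·25) + (13·(-41) − 4·(-15)) + (4·(-17) − 38·(-41)) + (38·9 − 40·(-17))| = 2474, so the area is 1237.
The number of boundary lattice points is Σ gcd(|Δx|,|Δy|) = gcd(30,16) + gcd(3,40) + gcd(9,26) + gcd(34,24) + gcd(2,26) = 2+1+1+2+2 = 8.
By Pick's theorem A = I + B/2 − 1, so I = 1237 − 8/2 + 1 = 1234.

1234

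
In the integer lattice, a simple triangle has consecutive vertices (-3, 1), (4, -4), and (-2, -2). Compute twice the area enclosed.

The shoelace formula gives twice the area as |[(-3)·(-4) − 4·1] + [4·(-2) − (-2)·(-4)] + [(-2)·1 − (-3)·(-2)]| = 16, so the area is 8.

16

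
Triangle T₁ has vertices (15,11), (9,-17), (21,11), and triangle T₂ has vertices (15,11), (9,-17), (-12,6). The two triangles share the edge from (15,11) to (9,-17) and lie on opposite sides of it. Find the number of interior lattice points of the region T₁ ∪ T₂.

The union is the simple quadrilateral with vertices (15,11), (21,11), (9,-17), (-12,6) in order.
By the shoelace formula, twice the signed area is |[15·11 − 21·11] + [21·(-17) − 9·11] + [9·6 − (-12)·(-17)] + [(-12)·11 − 15·6]| = 894, so the area is 447.
Along each edge there are gcd(|Δx|,|Δy|)+1 lattice points, so counting each shared vertex once the boundary has gcd(6,0) + gcd(12,28) + gcd(21,23) + gcd(27,5) = 6+4+1+1 = 12.
By Pick's theorem I = A − B/2 + 1 = 447 − 12/2 + 1 = 442.

442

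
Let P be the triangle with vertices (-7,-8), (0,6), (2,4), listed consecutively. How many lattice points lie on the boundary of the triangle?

Along each edge there are gcd(|Δx|,|Δy|)+1 lattice points, so counting each shared vertex once the boundary has gcd(7,14) + gcd(2,2) + gcd(9,12) = 7+2+3 = 12.

12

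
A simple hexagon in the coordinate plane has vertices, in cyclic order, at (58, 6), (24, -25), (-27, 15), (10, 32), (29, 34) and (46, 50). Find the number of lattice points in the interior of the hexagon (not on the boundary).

3121

Using the shoelace formula, 2A = |(58·(-25) − 24·6) + (24·15 − (-27)·(-25)) + ((-27)·32 − 10·15) + (10·34 − 29·32) + (29·50 − 46·34) + (46·6 − 58·50)| = 6249, so the area is 3124.5.
Along each edge there are gcd(|Δx|,|Δy|)+1 lattice points, so counting each shared vertex once the boundary has gcd(34,31) + gcd(51,40) + gcd(37,17) + gcd(19,2) + gcd(17,16) + gcd(12,44) = 1+1+1+1+1+4 = 9.
By Pick's theorem A = I + B/2 − 1, so I = 3124.5 − 9/2 + 1 = 3121.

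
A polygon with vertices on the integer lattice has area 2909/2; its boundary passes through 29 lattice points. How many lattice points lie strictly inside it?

1441

From Pick's theorem, I = A − B/2 + 1 = 2909/2 − 29/2 + 1 = 1441.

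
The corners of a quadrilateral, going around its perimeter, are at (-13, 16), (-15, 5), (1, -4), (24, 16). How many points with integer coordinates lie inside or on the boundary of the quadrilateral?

488

Using the shoelace formula, 2A = |((-13)·5 − (-15)·16) + ((-15)·(-4) − 1·5) + (1·16 − 24·(-4)) + (24·16 − (-13)·16)| = 934, so the area is 467.
Along each edge there are gcd(|Δx|,|Δy|)+1 lattice points, so counting each shared vertex once the boundary has gcd(2,11) + gcd(16,9) + gcd(23,20) + gcd(37,0) = 1+1+1+37 = 40.
Pick's theorem gives I = A − B/2 + 1 = 467 − 40/2 + 1 = 448, so the closed region contains I + B = 448 + 40 = 488 lattice points.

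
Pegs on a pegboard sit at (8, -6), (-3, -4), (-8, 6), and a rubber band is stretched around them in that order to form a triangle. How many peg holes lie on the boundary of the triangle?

10

Summing gcd(|Δx|,|Δy|) over the edges gives the boundary count: gcd(11,2) + gcd(5,10) + gcd(16,12) = 1+5+4 = 10.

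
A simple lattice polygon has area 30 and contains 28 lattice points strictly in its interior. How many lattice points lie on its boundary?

6

Pick's theorem gives A = I + B/2 − 1, so B = 2(A − I + 1) = 2(30 − 28 + 1) = 6.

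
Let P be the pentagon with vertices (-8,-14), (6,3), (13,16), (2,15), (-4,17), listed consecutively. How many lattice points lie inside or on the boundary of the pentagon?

287

The shoelace formula gives twice the area as |[(-8)·3 − 6·(-14)] + [6·16 − 13·3] + [13·15 − 2·16] + [2·17 − (-4)·15] + [(-4)·(-14) − (-8)·17]| = 566, so the area is 283.
Summing gcd(|Δx|,|Δy|) over the edges gives the boundary count: gcd(14,17) + gcd(7,13) + gcd(11,1) + gcd(6,2) + gcd(4,31) = 1+1+1+2+1 = 6.
Pick's theorem gives I = A − B/2 + 1 = 283 − 6/2 + 1 = 281, so the closed region contains I + B = 281 + 6 = 287 lattice points.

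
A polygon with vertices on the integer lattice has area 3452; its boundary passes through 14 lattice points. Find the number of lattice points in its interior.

3446

From Pick's theorem, I = A − B/2 + 1 = 3452 − 14/2 + 1 = 3446.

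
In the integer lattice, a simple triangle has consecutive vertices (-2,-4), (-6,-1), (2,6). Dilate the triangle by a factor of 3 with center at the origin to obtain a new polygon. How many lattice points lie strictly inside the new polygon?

The shoelace formula gives twice the area as |((-2)·(-1) − (-6)·(-4)) + ((-6)·6 − 2·(-1)) + (2·(-4) − (-2)·6)| = 52, so the area is 26.
Summing gcd(|Δx|,|Δy|) over the edges gives the boundary count: gcd(4,3) + gcd(8,7) + gcd(4,10) = 1+1+2 = 4.
Scaling by 3 multiplies the area by 3² = 9 (so the new area is 234) and multiplies the boundary lattice-point count by 3, giving 12.
By Pick's theorem, the interior count of the dilated polygon is 234 − 12/2 + 1 = 229.

229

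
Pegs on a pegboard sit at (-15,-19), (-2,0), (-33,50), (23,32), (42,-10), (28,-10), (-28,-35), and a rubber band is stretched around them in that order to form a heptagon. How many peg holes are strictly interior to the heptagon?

2646

The shoelace formula gives twice the area as |((-15)·0 − (-2)·(-19)) + ((-2)·50 − (-33)·0) + ((-33)·32 − 23·50) + (23·(-10) − 42·32) + (42·(-10) − 28·(-10)) + (28·(-35) − (-28)·(-10)) + ((-28)·(-19) − (-15)·(-35))| = 5311, so the area is 5311/2.
Summing gcd(|Δx|,|Δy|) over the edges gives the boundary count: gcd(13,19) + gcd(31,50) + gcd(56,18) + gcd(19,42) + gcd(14,0) + gcd(56,25) + gcd(13,16) = 1+1+2+1+14+1+1 = 21.
Pick's theorem gives I = A − B/2 + 1 = 5311/2 − 21/2 + 1 = 2646.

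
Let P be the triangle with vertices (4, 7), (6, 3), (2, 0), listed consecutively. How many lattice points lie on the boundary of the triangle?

Summing gcd(|Δx|,|Δy|) over the edges gives the boundary count: gcd(2,4) + gcd(4,3) + gcd(2,7) = 2+1+1 = 4.

4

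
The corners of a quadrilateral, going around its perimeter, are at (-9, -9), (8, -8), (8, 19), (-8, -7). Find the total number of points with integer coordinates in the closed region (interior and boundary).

249

By the shoelace formula, twice the signed area is |((-9)·(-8) − 8·(-9)) + (8·19 − 8·(-8)) + (8·(-7) − (-8)·19) + ((-8)·(-9) − (-9)·(-7))| = 465, so the area is 465/2.
Along each edge there are gcd(|Δx|,|Δy|)+1 lattice points, so counting each shared vertex once the boundary has gcd(17,1) + gcd(0,27) + gcd(16,26) + gcd(1,2) = 1+27+2+1 = 31.
Pick's theorem gives I = A − B/2 + 1 = 465/2 − 31/2 + 1 = 218, so the closed region contains I + B = 218 + 31 = 249 lattice points.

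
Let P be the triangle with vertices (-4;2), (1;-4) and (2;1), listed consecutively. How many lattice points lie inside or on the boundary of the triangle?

18

The shoelace formula gives twice the area as |((-4)·(-4) − 1·2) + (1·1 − 2·(-4)) + (2·2 − (-4)·1)| = 31, so the area is 31/2.
The number of boundary lattice points is Σ gcd(|Δx|,|Δy|) = gcd(5,6) + gcd(1,5) + gcd(6,1) = 1+1+1 = 3.
Pick's theorem gives I = A − B/2 + 1 = 31/2 − 3/2 + 1 = 15, so the closed region contains I + B = 15 + 3 = 18 lattice points.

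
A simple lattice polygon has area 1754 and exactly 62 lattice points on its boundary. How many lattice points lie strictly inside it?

From Pick's theorem, I = A − B/2 + 1 = 1754 − 62/2 + 1 = 1724.

1724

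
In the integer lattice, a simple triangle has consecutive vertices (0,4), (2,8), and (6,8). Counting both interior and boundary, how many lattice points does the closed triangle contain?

13

The shoelace formula gives twice the area as |(0·8 − 2·4) + (2·8 − 6·8) + (6·4 − 0·8)| = 16, so the area is 8.
Along each edge there are gcd(|Δx|,|Δy|)+1 lattice points, so counting each shared vertex once the boundary has gcd(2,4) + gcd(4,0) + gcd(6,4) = 2+4+2 = 8.
Pick's theorem gives I = A − B/2 + 1 = 8 − 8/2 + 1 = 5, so the closed region contains I + B = 5 + 8 = 13 lattice points.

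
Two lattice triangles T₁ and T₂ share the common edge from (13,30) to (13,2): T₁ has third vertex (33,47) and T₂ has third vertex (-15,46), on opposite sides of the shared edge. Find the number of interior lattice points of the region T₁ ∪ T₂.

666

The union is the simple quadrilateral with vertices (13,30), (33,47), (13,2), (-15,46) in order.
By the shoelace formula, twice the signed area is |(13·47 − 33·30) + (33·2 − 13·47) + (13·46 − (-15)·2) + ((-15)·30 − 13·46)| = 1344, so the area is 672.
Along each edge there are gcd(|Δx|,|Δy|)+1 lattice points, so counting each shared vertex once the boundary has gcd(20,17) + gcd(20,45) + gcd(28,44) + gcd(28,16) = 1+5+4+4 = 14.
By Pick's theorem I = A − B/2 + 1 = 672 − 14/2 + 1 = 666.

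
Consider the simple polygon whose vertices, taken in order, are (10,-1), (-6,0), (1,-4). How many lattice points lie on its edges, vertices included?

Summing gcd(|Δx|,|Δy|) over the edges gives the boundary count: gcd(16,1) + gcd(7,4) + gcd(9,3) = 1+1+3 = 5.

5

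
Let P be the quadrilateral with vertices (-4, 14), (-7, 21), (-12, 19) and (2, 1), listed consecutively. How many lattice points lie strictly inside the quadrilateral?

56

Using the shoelace formula, 2A = |[(-4)·21 − (-7)·14] + [(-7)·19 − (-12)·21] + [(-12)·1 − 2·19] + [2·14 − (-4)·1]| = 115, so the area is 57.5.
Summing gcd(|Δx|,|Δy|) over the edges gives the boundary count: gcd(3,7) + gcd(5,2) + gcd(14,18) + gcd(6,13) = 1+1+2+1 = 5.
By Pick's theorem A = I + B/2 − 1, so I = 57.5 − 5/2 + 1 = 56.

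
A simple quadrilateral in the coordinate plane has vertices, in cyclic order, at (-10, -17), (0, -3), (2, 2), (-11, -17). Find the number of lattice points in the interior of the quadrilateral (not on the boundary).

19

By the shoelace formula, twice the signed area is |[(-10)·(-3) − 0·(-17)] + [0·2 − 2·(-3)] + [2·(-17) − (-11)·2] + [(-11)·(-17) − (-10)·(-17)]| = 41, so the area is 20.5.
The number of boundary lattice points is Σ gcd(|Δx|,|Δy|) = gcd(10,14) + gcd(2,5) + gcd(13,19) + gcd(1,0) = 2+1+1+1 = 5.
By Pick's theorem A = I + B/2 − 1, so I = 20.5 − 5/2 + 1 = 19.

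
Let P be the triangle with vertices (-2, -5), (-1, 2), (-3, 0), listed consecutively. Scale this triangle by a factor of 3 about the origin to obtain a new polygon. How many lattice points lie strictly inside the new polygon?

49

By the shoelace formula, twice the signed area is |[(-2)·2 − (-1)·(-5)] + [(-1)·0 − (-3)·2] + [(-3)·(-5) − (-2)·0]| = 12, so the area is 6.
Along each edge there are gcd(|Δx|,|Δy|)+1 lattice points, so counting each shared vertex once the boundary has gcd(1,7) + gcd(2,2) + gcd(1,5) = 1+2+1 = 4.
Scaling by 3 multiplies the area by 3² = 9 (so the new area is 54) and multiplies the boundary lattice-point count by 3, giving 12.
By Pick's theorem, the interior count of the dilated polygon is 54 − 12/2 + 1 = 49.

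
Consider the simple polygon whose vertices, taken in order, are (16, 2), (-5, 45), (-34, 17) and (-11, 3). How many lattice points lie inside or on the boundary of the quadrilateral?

1098

By the shoelace formula, twice the signed area is |(16·45 − (-5)·2) + ((-5)·17 − (-34)·45) + ((-34)·3 − (-11)·17) + ((-11)·2 − 16·3)| = 2190, so the area is 1095.
The number of boundary lattice points is Σ gcd(|Δx|,|Δy|) = gcd(21,43) + gcd(29,28) + gcd(23,14) + gcd(27,1) = 1+1+1+1 = 4.
Pick's theorem gives I = A − B/2 + 1 = 1095 − 4/2 + 1 = 1094, so the closed region contains I + B = 1094 + 4 = 1098 lattice points.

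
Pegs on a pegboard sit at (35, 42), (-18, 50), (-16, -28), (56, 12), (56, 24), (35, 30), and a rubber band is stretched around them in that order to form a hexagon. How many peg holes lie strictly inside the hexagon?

3541

By the shoelace formula, twice the signed area is |(35·50 − (-18)·42) + ((-18)·(-28) − (-16)·50) + ((-16)·12 − 56·(-28)) + (56·24 − 56·12) + (56·30 − 35·24) + (35·42 − 35·30)| = 7118, so the area is 3559.
The number of boundary lattice points is Σ gcd(|Δx|,|Δy|) = gcd(53,8) + gcd(2,78) + gcd(72,40) + gcd(0,12) + gcd(21,6) + gcd(0,12) = 1+2+8+12+3+12 = 38.
By Pick's theorem A = I + B/2 − 1, so I = 3559 − 38/2 + 1 = 3541.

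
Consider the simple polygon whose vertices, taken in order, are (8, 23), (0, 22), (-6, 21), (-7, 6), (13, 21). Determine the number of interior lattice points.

The shoelace formula gives twice the area as |[8·22 − 0·23] + [0·21 − (-6)·22] + [(-6)·6 − (-7)·21] + [(-7)·21 − 13·6] + [13·23 − 8·21]| = 325, so the area is 325/2.
Summing gcd(|Δx|,|Δy|) over the edges gives the boundary count: gcd(8,1) + gcd(6,1) + gcd(1,15) + gcd(20,15) + gcd(5,2) = 1+1+1+5+1 = 9.
Pick's theorem gives I = A − B/2 + 1 = 325/2 − 9/2 + 1 = 159.

159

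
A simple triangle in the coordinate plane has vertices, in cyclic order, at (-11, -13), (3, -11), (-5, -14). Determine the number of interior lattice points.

The shoelace formula gives twice the area as |[(-11)·(-11) − 3·(-13)] + [3·(-14) − (-5)·(-11)] + [(-5)·(-13) − (-11)·(-14)]| = 26, so the area is 13.
The number of boundary lattice points is Σ gcd(|Δx|,|Δy|) = gcd(14,2) + gcd(8,3) + gcd(6,1) = 2+1+1 = 4.
Pick's theorem gives I = A − B/2 + 1 = 13 − 4/2 + 1 = 12.

12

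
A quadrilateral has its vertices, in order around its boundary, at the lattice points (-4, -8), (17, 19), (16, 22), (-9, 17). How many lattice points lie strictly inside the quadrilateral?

364

Using the shoelace formula, 2A = |[(-4)·19 − 17·(-8)] + [17·22 − 16·19] + [16·17 − (-9)·22] + [(-9)·(-8) − (-4)·17]| = 740, so the area is 370.
The number of boundary lattice points is Σ gcd(|Δx|,|Δy|) = gcd(21,27) + gcd(1,3) + gcd(25,5) + gcd(5,25) = 3+1+5+5 = 14.
By Pick's theorem A = I + B/2 − 1, so I = 370 − 14/2 + 1 = 364.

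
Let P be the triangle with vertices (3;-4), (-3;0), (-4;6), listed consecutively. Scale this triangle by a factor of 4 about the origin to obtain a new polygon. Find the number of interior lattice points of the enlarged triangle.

The shoelace formula gives twice the area as |[3·0 − (-3)·(-4)] + [(-3)·6 − (-4)·0] + [(-4)·(-4) − 3·6]| = 32, so the area is 16.
Summing gcd(|Δx|,|Δy|) over the edges gives the boundary count: gcd(6,4) + gcd(1,6) + gcd(7,10) = 2+1+1 = 4.
Scaling by 4 multiplies the area by 4² = 16 (so the new area is 256) and multiplies the boundary lattice-point count by 4, giving 16.
By Pick's theorem, the interior count of the dilated polygon is 256 − 16/2 + 1 = 249.

249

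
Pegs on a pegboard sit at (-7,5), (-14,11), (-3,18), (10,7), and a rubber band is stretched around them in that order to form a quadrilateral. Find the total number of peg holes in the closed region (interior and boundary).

167

Using the shoelace formula, 2A = |[(-7)·11 − (-14)·5] + [(-14)·18 − (-3)·11] + [(-3)·7 − 10·18] + [10·5 − (-7)·7]| = 328, so the area is 164.
The number of boundary lattice points is Σ gcd(|Δx|,|Δy|) = gcd(7,6) + gcd(11,7) + gcd(13,11) + gcd(17,2) = 1+1+1+1 = 4.
Pick's theorem gives I = A − B/2 + 1 = 164 − 4/2 + 1 = 163, so the closed region contains I + B = 163 + 4 = 167 lattice points.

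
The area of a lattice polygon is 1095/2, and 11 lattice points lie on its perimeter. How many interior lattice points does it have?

From Pick's theorem, I = A − B/2 + 1 = 1095/2 − 11/2 + 1 = 543.

543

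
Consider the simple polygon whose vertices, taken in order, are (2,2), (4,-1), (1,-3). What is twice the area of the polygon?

13

Using the shoelace formula, 2A = |[2·(-1) − 4·2] + [4·(-3) − 1·(-1)] + [1·2 − 2·(-3)]| = 13, so the area is 13/2.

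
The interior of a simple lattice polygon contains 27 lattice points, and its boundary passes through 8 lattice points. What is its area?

30

Pick's theorem states A = I + B/2 − 1, so A = 27 + 8/2 − 1 = 30.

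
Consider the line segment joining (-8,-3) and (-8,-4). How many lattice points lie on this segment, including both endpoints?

2

The number of lattice points on a segment between lattice points is gcd(|Δx|,|Δy|) + 1 = gcd(0,1) + 1 = 1 + 1 = 2.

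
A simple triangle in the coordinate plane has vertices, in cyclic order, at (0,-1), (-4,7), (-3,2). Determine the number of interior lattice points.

3

By the shoelace formula, twice the signed area is |[0·7 − (-4)·(-1)] + [(-4)·2 − (-3)·7] + [(-3)·(-1) − 0·2]| = 12, so the area is 6.
Along each edge there are gcd(|Δx|,|Δy|)+1 lattice points, so counting each shared vertex once the boundary has gcd(4,8) + gcd(1,5) + gcd(3,3) = 4+1+3 = 8.
Pick's theorem gives I = A − B/2 + 1 = 6 − 8/2 + 1 = 3.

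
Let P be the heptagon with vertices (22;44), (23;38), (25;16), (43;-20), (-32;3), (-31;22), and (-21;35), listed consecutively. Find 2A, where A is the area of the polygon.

By the shoelace formula, twice the signed area is |[22·38 − 23·44] + [23·16 − 25·38] + [25·(-20) − 43·16] + [43·3 − (-32)·(-20)] + [(-32)·22 − (-31)·3] + [(-31)·35 − (-21)·22] + [(-21)·44 − 22·35]| = 5385, so the area is 2692.5.

5385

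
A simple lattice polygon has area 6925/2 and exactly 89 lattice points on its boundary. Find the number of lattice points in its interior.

From Pick's theorem, I = A − B/2 + 1 = 6925/2 − 89/2 + 1 = 3419.

3419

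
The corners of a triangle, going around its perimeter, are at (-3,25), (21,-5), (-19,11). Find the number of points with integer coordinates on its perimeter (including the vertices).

16

The number of boundary lattice points is Σ gcd(|Δx|,|Δy|) = gcd(24,30) + gcd(40,16) + gcd(16,14) = 6+8+2 = 16.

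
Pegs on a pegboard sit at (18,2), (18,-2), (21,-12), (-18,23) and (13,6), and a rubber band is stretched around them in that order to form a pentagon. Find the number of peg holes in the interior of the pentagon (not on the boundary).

The shoelace formula gives twice the area as |[18·(-2) − 18·2] + [18·(-12) − 21·(-2)] + [21·23 − (-18)·(-12)] + [(-18)·6 − 13·23] + [13·2 − 18·6]| = 468, so the area is 234.
Summing gcd(|Δx|,|Δy|) over the edges gives the boundary count: gcd(0,4) + gcd(3,10) + gcd(39,35) + gcd(31,17) + gcd(5,4) = 4+1+1+1+1 = 8.
Pick's theorem gives I = A − B/2 + 1 = 234 − 8/2 + 1 = 231.

231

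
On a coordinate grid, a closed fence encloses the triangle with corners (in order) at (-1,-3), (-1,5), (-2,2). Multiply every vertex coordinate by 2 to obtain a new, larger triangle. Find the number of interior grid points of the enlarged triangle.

7

By the shoelace formula, twice the signed area is |[(-1)·5 − (-1)·(-3)] + [(-1)·2 − (-2)·5] + [(-2)·(-3) − (-1)·2]| = 8, so the area is 4.
Along each edge there are gcd(|Δx|,|Δy|)+1 lattice points, so counting each shared vertex once the boundary has gcd(0,8) + gcd(1,3) + gcd(1,5) = 8+1+1 = 10.
Scaling by 2 multiplies the area by 2² = 4 (so the new area is 16) and multiplies the boundary lattice-point count by 2, giving 20.
By Pick's theorem, the interior count of the dilated polygon is 16 − 20/2 + 1 = 7.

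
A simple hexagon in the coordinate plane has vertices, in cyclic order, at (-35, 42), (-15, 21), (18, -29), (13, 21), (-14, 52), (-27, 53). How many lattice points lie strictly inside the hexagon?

1526

Using the shoelace formula, 2A = |[(-35)·21 − (-15)·42] + [(-15)·(-29) − 18·21] + [18·21 − 13·(-29)] + [13·52 − (-14)·21] + [(-14)·53 − (-27)·52] + [(-27)·42 − (-35)·53]| = 3060, so the area is 1530.
Summing gcd(|Δx|,|Δy|) over the edges gives the boundary count: gcd(20,21) + gcd(33,50) + gcd(5,50) + gcd(27,31) + gcd(13,1) + gcd(8,11) = 1+1+5+1+1+1 = 10.
By Pick's theorem A = I + B/2 − 1, so I = 1530 − 10/2 + 1 = 1526.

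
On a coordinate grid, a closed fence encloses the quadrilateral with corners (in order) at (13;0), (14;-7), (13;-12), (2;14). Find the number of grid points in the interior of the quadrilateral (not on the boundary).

The shoelace formula gives twice the area as |[13·(-7) − 14·0] + [14·(-12) − 13·(-7)] + [13·14 − 2·(-12)] + [2·0 − 13·14]| = 144, so the area is 72.
Summing gcd(|Δx|,|Δy|) over the edges gives the boundary count: gcd(1,7) + gcd(1,5) + gcd(11,26) + gcd(11,14) = 1+1+1+1 = 4.
By Pick's theorem A = I + B/2 − 1, so I = 72 − 4/2 + 1 = 71.

71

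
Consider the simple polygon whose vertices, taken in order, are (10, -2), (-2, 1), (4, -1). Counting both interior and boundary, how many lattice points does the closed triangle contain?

The shoelace formula gives twice the area as |[10·1 − (-2)·(-2)] + [(-2)·(-1) − 4·1] + [4·(-2) − 10·(-1)]| = 6, so the area is 3.
Summing gcd(|Δx|,|Δy|) over the edges gives the boundary count: gcd(12,3) + gcd(6,2) + gcd(6,1) = 3+2+1 = 6.
Pick's theorem gives I = A − B/2 + 1 = 3 − 6/2 + 1 = 1, so the closed region contains I + B = 1 + 6 = 7 lattice points.

7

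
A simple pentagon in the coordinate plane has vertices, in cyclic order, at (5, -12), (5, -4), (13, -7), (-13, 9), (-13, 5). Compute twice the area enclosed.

By the shoelace formula, twice the signed area is |(5·(-4) − 5·(-12)) + (5·(-7) − 13·(-4)) + (13·9 − (-13)·(-7)) + ((-13)·5 − (-13)·9) + ((-13)·(-12) − 5·5)| = 266, so the area is 133.

266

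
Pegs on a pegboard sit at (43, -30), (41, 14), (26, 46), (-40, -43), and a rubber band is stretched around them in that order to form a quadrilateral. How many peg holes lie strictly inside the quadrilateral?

By the shoelace formula, twice the signed area is |[43·14 − 41·(-30)] + [41·46 − 26·14] + [26·(-43) − (-40)·46] + [(-40)·(-30) − 43·(-43)]| = 7125, so the area is 3562.5.
The number of boundary lattice points is Σ gcd(|Δx|,|Δy|) = gcd(2,44) + gcd(15,32) + gcd(66,89) + gcd(83,13) = 2+1+1+1 = 5.
By Pick's theorem A = I + B/2 − 1, so I = 3562.5 − 5/2 + 1 = 3561.

3561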